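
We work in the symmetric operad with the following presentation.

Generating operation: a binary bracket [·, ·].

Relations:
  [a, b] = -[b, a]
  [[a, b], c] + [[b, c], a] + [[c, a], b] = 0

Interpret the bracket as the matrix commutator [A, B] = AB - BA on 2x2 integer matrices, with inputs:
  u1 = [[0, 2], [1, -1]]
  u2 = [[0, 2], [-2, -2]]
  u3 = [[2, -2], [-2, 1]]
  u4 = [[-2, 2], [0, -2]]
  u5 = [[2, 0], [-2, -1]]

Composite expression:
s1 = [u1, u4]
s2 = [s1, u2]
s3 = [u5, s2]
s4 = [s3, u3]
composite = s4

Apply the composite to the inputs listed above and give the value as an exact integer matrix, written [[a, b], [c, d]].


[[152, 132], [-56, -152]]

[u1, u4] = [[-2, 2], [0, 2]]
[[u1, u4], u2] = [[-4, -12], [-8, 4]]
[u5, [[u1, u4], u2]] = [[-24, -36], [40, 24]]
[[u5, [[u1, u4], u2]], u3] = [[152, 132], [-56, -152]]


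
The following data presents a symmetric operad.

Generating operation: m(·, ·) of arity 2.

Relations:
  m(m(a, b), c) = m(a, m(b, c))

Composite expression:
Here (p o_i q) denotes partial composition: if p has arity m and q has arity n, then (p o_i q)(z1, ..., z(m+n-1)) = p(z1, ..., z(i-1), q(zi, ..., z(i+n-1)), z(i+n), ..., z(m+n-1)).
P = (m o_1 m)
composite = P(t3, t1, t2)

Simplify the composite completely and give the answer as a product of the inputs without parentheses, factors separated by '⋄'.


t3 ⋄ t1 ⋄ t2


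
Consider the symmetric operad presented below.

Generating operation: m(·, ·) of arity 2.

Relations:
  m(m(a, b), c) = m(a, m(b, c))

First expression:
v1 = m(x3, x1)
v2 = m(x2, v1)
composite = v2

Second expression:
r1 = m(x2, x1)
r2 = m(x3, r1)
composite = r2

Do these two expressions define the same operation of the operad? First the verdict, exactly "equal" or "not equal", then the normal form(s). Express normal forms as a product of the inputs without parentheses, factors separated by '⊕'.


Reducing the first expression gives x2 ⊕ x3 ⊕ x1
Reducing the second expression gives x3 ⊕ x2 ⊕ x1
They disagree, so not equal.

not equal: they reduce to x2 ⊕ x3 ⊕ x1 and x3 ⊕ x2 ⊕ x1


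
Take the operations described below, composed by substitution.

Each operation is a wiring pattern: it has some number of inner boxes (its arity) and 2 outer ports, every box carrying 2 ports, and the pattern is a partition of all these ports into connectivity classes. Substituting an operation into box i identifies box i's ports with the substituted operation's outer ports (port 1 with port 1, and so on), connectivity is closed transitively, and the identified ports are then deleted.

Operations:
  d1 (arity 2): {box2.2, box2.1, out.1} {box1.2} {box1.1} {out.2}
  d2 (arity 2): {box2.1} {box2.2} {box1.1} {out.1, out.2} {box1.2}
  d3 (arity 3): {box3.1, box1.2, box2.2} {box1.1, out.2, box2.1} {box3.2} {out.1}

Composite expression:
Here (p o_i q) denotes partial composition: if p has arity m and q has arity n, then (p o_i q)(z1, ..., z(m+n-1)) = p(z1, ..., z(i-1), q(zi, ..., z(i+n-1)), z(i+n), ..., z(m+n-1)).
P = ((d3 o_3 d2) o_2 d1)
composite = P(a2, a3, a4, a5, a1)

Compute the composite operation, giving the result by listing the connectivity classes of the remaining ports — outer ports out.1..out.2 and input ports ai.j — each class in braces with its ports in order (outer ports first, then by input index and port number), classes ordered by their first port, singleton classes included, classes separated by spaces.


{out.1} {out.2, a2.1, a4.1, a4.2} {a1.1} {a1.2} {a2.2} {a3.1} {a3.2} {a5.1} {a5.2}

Connectivity passes through glued d3-boundaries; trace each wire chain.
after d1, the pattern on (a3, a4) reads {out.1, a4.1, a4.2} {out.2} {a3.1} {a3.2} (out.j = its outer ports)
after d2, the pattern on (a5, a1) reads {out.1, out.2} {a1.1} {a1.2} {a5.1} {a5.2} (out.j = its outer ports)
after d3, the pattern on (a2, a3, a4, a5, a1) reads {out.1} {out.2, a2.1, a4.1, a4.2} {a1.1} {a1.2} {a2.2} {a3.1} {a3.2} {a5.1} {a5.2} (out.j = its outer ports)


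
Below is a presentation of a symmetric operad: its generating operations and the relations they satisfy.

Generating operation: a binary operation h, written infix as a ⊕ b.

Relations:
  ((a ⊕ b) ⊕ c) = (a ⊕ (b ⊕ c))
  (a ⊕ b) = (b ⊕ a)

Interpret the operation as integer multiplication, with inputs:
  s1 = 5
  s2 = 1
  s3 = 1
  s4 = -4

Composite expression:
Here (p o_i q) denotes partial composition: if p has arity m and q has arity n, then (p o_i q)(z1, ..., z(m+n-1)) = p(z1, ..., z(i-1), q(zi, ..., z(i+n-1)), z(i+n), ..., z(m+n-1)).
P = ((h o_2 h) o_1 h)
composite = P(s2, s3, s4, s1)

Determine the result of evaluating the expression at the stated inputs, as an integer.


-20

(s2 ⊕ s3) = 1
(s4 ⊕ s1) = -20
((s2 ⊕ s3) ⊕ (s4 ⊕ s1)) = -20


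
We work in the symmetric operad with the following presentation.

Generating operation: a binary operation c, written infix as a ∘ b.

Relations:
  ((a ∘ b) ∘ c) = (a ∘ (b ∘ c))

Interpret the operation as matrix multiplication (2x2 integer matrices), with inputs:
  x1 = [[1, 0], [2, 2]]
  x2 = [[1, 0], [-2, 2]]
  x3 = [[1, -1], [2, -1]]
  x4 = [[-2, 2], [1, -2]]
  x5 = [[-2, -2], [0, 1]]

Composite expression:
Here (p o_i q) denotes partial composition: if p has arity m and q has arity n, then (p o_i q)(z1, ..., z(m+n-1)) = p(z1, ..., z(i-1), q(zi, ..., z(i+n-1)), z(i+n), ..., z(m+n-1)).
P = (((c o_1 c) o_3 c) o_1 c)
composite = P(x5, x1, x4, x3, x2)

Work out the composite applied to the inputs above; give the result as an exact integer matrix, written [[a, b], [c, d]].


[[8, -8], [-6, 4]]


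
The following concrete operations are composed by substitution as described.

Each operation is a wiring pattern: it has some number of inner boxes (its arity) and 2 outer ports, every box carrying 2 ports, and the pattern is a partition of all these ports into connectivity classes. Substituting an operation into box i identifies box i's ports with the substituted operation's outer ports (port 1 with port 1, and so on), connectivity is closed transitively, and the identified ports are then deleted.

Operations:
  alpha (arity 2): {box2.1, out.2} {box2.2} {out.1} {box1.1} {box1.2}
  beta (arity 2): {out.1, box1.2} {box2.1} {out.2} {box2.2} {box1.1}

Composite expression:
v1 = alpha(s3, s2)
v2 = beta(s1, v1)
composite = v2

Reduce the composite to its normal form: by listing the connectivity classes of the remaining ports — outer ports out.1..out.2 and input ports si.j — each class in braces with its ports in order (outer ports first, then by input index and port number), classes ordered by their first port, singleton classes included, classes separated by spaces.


{out.1, s1.2} {out.2} {s1.1} {s2.1} {s2.2} {s3.1} {s3.2}

Connectivity passes through glued beta-boundaries; trace each wire chain.
after alpha, the pattern on (s3, s2) reads {out.1} {out.2, s2.1} {s2.2} {s3.1} {s3.2} (out.j = its outer ports)
after beta, the pattern on (s1, s3, s2) reads {out.1, s1.2} {out.2} {s1.1} {s2.1} {s2.2} {s3.1} {s3.2} (out.j = its outer ports)


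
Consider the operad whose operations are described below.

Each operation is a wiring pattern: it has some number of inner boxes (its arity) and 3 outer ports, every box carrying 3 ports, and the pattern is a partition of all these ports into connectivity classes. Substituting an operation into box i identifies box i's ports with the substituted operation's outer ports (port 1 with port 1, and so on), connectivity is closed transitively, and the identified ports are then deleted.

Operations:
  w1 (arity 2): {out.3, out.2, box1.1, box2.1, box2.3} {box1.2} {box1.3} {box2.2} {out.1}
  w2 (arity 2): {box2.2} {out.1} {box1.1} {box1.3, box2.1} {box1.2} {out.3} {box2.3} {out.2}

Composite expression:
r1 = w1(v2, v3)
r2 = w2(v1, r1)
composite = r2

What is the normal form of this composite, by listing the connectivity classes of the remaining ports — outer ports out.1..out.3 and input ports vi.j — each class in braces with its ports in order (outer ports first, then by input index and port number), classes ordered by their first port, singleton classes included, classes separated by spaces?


{out.1} {out.2} {out.3} {v1.1} {v1.2} {v1.3} {v2.1, v3.1, v3.3} {v2.2} {v2.3} {v3.2}

Substituting into w2 glues patterns; closure does the rest.
the subtree at w1 composes to {out.1} {out.2, out.3, v2.1, v3.1, v3.3} {v2.2} {v2.3} {v3.2} on (v2, v3); out.j = own outer ports
the subtree at w2 composes to {out.1} {out.2} {out.3} {v1.1} {v1.2} {v1.3} {v2.1, v3.1, v3.3} {v2.2} {v2.3} {v3.2} on (v1, v2, v3); out.j = own outer ports


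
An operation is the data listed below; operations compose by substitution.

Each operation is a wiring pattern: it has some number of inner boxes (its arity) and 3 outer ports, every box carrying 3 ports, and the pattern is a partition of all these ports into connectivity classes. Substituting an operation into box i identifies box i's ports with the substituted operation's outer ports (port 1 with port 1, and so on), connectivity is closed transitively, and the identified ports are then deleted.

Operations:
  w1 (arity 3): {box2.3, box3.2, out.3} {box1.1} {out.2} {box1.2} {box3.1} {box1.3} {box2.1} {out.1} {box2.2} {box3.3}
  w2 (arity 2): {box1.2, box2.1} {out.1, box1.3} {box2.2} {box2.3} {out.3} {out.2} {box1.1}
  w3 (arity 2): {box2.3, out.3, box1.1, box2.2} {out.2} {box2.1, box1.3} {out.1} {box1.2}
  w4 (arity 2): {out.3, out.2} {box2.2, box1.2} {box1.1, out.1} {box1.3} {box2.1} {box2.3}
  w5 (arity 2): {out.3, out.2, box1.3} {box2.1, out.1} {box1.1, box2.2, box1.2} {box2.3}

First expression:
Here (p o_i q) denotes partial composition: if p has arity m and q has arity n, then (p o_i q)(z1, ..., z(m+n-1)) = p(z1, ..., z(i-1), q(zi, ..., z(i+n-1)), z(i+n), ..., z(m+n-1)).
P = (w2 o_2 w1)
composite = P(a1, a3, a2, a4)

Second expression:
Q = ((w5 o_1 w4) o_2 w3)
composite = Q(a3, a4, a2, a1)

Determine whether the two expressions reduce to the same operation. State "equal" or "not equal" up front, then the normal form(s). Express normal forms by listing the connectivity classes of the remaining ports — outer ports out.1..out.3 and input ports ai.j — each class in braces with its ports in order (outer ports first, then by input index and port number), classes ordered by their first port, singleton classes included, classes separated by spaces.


not equal: they reduce to {out.1, a1.3} {out.2} {out.3} {a1.1} {a1.2} {a2.1} {a2.2} {a2.3, a4.2} {a3.1} {a3.2} {a3.3} {a4.1} {a4.3} and {out.1, a1.1} {out.2, out.3, a1.2, a3.1} {a1.3} {a2.1, a4.3} {a2.2, a2.3, a4.1} {a3.2} {a3.3} {a4.2}

Normal form of the first expression: {out.1, a1.3} {out.2} {out.3} {a1.1} {a1.2} {a2.1} {a2.2} {a2.3, a4.2} {a3.1} {a3.2} {a3.3} {a4.1} {a4.3}
Normal form of the second expression: {out.1, a1.1} {out.2, out.3, a1.2, a3.1} {a1.3} {a2.1, a4.3} {a2.2, a2.3, a4.1} {a3.2} {a3.3} {a4.2}
The forms do not match — not equal.


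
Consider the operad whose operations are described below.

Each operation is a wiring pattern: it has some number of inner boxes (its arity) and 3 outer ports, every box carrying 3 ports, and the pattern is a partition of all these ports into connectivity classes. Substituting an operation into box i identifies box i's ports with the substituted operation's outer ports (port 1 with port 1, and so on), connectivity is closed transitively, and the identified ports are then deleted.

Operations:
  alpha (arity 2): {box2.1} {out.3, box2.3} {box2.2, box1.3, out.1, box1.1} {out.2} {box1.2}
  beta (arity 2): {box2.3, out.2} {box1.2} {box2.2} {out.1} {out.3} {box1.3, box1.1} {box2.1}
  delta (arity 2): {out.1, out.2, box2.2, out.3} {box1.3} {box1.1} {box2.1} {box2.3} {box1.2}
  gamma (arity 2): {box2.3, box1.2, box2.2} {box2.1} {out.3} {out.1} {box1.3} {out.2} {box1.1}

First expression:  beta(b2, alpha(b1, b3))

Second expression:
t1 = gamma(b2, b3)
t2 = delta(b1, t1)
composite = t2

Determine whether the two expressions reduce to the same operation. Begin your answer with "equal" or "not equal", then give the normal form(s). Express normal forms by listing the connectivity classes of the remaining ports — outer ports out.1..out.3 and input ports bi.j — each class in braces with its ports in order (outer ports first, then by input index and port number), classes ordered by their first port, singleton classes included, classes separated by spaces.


not equal — first {out.1} {out.2, b3.3} {out.3} {b1.1, b1.3, b3.2} {b1.2} {b2.1, b2.3} {b2.2} {b3.1}, second {out.1, out.2, out.3} {b1.1} {b1.2} {b1.3} {b2.1} {b2.2, b3.2, b3.3} {b2.3} {b3.1}


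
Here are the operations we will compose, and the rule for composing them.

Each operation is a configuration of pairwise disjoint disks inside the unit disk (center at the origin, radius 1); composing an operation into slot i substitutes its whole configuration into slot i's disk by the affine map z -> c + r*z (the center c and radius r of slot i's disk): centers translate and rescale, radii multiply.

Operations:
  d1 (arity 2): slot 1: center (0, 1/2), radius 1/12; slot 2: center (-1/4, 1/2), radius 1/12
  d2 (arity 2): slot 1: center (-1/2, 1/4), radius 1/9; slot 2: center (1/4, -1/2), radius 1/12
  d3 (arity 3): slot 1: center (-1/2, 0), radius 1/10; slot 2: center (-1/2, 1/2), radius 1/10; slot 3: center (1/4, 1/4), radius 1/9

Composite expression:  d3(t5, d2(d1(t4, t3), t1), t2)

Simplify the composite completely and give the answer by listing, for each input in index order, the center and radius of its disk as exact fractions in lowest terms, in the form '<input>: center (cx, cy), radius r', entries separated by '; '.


Only the slot chain above each t matters under d3; compose those maps.
input t5: applying the 1 nested substitution gives center (-1/2, 0), radius 1/10
input t4: applying the 3 nested substitutions gives center (-11/20, 191/360), radius 1/1080
input t3: applying the 3 nested substitutions gives center (-199/360, 191/360), radius 1/1080
input t1: applying the 2 nested substitutions gives center (-19/40, 9/20), radius 1/120
input t2: applying the 1 nested substitution gives center (1/4, 1/4), radius 1/9

t1: center (-19/40, 9/20), radius 1/120; t2: center (1/4, 1/4), radius 1/9; t3: center (-199/360, 191/360), radius 1/1080; t4: center (-11/20, 191/360), radius 1/1080; t5: center (-1/2, 0), radius 1/10


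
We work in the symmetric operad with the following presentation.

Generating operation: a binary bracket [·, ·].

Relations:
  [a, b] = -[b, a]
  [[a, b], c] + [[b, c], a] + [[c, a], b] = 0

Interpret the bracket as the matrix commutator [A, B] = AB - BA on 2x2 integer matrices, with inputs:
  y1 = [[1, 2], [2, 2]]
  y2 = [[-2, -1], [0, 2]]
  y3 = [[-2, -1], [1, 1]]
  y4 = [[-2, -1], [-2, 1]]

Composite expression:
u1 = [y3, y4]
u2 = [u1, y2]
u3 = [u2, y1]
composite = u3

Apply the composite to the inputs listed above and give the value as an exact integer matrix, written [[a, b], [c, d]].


[[-84, -42], [0, 84]]

[y3, y4] = [[3, 0], [-9, -3]]
[[y3, y4], y2] = [[-9, -6], [36, 9]]
[[[y3, y4], y2], y1] = [[-84, -42], [0, 84]]


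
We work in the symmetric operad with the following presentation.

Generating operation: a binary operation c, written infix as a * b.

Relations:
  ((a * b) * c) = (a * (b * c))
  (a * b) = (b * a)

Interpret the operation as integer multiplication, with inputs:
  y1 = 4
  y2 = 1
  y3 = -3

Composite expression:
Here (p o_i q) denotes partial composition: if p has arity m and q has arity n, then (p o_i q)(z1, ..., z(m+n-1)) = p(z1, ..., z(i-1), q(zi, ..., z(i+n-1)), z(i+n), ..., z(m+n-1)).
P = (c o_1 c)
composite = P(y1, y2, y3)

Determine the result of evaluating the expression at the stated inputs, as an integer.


-12

(y1 * y2) = 4
((y1 * y2) * y3) = -12


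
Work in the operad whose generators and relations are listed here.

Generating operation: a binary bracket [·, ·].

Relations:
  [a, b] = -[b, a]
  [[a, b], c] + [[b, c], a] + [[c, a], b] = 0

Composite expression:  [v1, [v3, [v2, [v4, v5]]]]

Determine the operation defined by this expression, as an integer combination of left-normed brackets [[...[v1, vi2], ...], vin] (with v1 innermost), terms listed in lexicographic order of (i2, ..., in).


-[[[[v1, v2], v4], v5], v3] + [[[[v1, v2], v5], v4], v3] + [[[[v1, v3], v2], v4], v5] - [[[[v1, v3], v2], v5], v4] - [[[[v1, v3], v4], v5], v2] + [[[[v1, v3], v5], v4], v2] + [[[[v1, v4], v5], v2], v3] - [[[[v1, v5], v4], v2], v3]


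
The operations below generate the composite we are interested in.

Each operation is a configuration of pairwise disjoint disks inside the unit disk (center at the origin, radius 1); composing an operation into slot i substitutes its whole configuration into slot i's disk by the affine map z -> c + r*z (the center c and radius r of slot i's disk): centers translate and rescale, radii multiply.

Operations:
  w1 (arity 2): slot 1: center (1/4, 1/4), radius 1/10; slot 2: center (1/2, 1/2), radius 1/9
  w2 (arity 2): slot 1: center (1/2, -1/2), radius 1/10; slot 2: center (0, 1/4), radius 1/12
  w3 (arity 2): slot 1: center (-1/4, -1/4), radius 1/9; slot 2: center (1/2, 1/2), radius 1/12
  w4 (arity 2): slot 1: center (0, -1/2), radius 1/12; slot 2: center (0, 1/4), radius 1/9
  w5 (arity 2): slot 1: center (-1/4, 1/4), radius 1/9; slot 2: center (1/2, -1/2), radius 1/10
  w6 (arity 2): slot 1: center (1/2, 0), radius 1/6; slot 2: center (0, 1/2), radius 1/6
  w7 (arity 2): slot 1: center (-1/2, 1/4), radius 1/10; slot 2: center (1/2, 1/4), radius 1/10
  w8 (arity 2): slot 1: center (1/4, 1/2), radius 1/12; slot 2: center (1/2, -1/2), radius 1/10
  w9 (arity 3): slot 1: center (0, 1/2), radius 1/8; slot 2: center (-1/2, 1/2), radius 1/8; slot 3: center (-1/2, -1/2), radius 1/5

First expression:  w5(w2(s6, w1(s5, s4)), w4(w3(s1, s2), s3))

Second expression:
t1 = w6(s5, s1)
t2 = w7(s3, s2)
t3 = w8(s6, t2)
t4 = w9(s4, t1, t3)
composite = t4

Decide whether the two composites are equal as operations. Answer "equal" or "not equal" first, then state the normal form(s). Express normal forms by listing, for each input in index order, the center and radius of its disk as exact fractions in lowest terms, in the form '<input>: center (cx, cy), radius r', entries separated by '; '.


The first composite normalizes to s1: center (239/480, -53/96), radius 1/1080; s2: center (121/240, -131/240), radius 1/1440; s3: center (1/2, -19/40), radius 1/90; s4: center (-53/216, 61/216), radius 1/972; s5: center (-107/432, 121/432), radius 1/1080; s6: center (-7/36, 7/36), radius 1/90
The second composite normalizes to s1: center (-1/2, 9/16), radius 1/48; s2: center (-39/100, -119/200), radius 1/500; s3: center (-41/100, -119/200), radius 1/500; s4: center (0, 1/2), radius 1/8; s5: center (-7/16, 1/2), radius 1/48; s6: center (-9/20, -2/5), radius 1/60
The forms do not match — not equal.

not equal: they reduce to s1: center (239/480, -53/96), radius 1/1080; s2: center (121/240, -131/240), radius 1/1440; s3: center (1/2, -19/40), radius 1/90; s4: center (-53/216, 61/216), radius 1/972; s5: center (-107/432, 121/432), radius 1/1080; s6: center (-7/36, 7/36), radius 1/90 and s1: center (-1/2, 9/16), radius 1/48; s2: center (-39/100, -119/200), radius 1/500; s3: center (-41/100, -119/200), radius 1/500; s4: center (0, 1/2), radius 1/8; s5: center (-7/16, 1/2), radius 1/48; s6: center (-9/20, -2/5), radius 1/60


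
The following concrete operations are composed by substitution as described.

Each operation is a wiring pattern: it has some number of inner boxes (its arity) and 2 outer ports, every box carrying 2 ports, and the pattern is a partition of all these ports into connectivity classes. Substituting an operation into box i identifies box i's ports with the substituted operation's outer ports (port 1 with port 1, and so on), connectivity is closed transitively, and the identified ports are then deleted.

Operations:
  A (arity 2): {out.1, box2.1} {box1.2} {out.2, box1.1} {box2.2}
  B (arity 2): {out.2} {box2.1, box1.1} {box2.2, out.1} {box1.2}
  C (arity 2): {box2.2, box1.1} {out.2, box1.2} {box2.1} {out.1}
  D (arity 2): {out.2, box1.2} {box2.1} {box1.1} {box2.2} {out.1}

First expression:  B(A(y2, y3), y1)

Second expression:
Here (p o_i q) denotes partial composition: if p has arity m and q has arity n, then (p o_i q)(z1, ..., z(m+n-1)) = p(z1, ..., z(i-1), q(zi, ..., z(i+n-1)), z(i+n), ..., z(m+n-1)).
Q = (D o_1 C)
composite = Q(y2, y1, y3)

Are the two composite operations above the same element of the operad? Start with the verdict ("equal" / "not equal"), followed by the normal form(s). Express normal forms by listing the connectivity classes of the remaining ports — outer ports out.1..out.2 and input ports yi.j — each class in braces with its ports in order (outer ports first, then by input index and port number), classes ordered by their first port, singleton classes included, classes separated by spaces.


not equal — first {out.1, y1.2} {out.2} {y1.1, y3.1} {y2.1} {y2.2} {y3.2}, second {out.1} {out.2, y2.2} {y1.1} {y1.2, y2.1} {y3.1} {y3.2}

Normal form of the first expression: {out.1, y1.2} {out.2} {y1.1, y3.1} {y2.1} {y2.2} {y3.2}
Normal form of the second expression: {out.1} {out.2, y2.2} {y1.1} {y1.2, y2.1} {y3.1} {y3.2}
Different reductions; not equal.


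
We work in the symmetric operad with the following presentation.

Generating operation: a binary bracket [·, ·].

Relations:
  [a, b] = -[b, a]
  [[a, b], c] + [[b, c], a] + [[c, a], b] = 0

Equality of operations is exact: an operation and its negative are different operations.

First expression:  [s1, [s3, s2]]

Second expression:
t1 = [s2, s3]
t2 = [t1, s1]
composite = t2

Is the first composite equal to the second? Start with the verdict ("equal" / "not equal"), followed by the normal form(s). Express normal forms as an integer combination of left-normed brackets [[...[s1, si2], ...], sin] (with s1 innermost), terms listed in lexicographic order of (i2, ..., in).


equal; the common form is -[[s1, s2], s3] + [[s1, s3], s2]

Reducing the first expression gives -[[s1, s2], s3] + [[s1, s3], s2]
Reducing the second expression gives -[[s1, s2], s3] + [[s1, s3], s2]
The forms coincide; equal.


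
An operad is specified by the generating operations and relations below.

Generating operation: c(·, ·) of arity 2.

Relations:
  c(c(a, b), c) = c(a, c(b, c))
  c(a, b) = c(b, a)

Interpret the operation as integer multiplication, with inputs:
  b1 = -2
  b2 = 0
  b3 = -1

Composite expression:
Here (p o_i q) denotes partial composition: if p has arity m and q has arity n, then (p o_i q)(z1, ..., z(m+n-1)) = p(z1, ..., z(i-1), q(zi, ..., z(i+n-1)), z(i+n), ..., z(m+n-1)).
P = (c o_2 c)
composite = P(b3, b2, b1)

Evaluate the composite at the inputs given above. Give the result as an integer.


0

c(b2, b1) = 0
c(b3, c(b2, b1)) = 0


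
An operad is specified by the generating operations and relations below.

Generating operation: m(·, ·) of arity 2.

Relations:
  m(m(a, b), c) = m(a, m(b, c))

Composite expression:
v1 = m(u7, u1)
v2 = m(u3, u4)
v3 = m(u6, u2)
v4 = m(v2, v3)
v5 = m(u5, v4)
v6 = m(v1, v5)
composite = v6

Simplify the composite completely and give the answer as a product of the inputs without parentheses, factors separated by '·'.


u7 · u1 · u5 · u3 · u4 · u6 · u2

Every regrouping of m is equal, so read the u-inputs in written order.
m(u7, u1) reduces to u7 · u1
m(u3, u4) reduces to u3 · u4
m(u6, u2) reduces to u6 · u2
m(m(u3, u4), m(u6, u2)) reduces to u3 · u4 · u6 · u2
m(u5, m(m(u3, u4), m(u6, u2))) reduces to u5 · u3 · u4 · u6 · u2
m(m(u7, u1), m(u5, m(m(u3, u4), m(u6, u2)))) reduces to u7 · u1 · u5 · u3 · u4 · u6 · u2


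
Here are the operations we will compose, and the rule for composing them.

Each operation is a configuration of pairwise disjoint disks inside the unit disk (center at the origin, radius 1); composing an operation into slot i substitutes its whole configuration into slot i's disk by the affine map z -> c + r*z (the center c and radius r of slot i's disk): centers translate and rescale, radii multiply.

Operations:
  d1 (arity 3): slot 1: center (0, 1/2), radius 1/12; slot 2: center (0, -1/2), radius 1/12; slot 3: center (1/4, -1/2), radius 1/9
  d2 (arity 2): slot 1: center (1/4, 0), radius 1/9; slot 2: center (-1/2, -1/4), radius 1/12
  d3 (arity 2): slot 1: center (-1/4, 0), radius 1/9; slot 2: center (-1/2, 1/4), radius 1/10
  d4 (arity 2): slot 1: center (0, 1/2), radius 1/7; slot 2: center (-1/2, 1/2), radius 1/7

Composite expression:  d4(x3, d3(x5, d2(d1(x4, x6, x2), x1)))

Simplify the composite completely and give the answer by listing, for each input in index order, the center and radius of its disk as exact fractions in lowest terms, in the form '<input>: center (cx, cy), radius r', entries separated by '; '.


x1: center (-81/140, 149/280), radius 1/840; x2: center (-143/252, 337/630), radius 1/5670; x3: center (0, 1/2), radius 1/7; x4: center (-159/280, 169/315), radius 1/7560; x5: center (-15/28, 1/2), radius 1/63; x6: center (-159/280, 337/630), radius 1/7560


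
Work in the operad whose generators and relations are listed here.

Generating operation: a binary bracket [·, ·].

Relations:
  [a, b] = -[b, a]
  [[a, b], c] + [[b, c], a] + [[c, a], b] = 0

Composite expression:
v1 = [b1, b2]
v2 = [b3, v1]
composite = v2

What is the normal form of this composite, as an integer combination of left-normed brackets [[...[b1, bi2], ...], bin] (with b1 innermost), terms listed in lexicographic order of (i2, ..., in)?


-[[b1, b2], b3]


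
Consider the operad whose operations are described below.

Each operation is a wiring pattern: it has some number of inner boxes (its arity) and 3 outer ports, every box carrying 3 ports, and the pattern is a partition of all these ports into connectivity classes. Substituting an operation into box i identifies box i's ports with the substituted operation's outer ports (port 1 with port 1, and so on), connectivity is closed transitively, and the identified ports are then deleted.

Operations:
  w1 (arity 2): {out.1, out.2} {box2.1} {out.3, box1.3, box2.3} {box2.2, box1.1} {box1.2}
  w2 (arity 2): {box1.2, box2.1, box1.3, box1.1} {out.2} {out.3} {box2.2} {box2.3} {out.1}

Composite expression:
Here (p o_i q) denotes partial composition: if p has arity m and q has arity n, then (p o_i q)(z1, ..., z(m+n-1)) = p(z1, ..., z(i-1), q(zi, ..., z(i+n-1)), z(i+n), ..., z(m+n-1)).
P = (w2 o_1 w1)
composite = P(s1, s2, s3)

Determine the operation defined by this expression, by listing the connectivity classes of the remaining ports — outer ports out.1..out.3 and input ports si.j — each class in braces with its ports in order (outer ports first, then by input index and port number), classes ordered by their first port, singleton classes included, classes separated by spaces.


{out.1} {out.2} {out.3} {s1.1, s2.2} {s1.2} {s1.3, s2.3, s3.1} {s2.1} {s3.2} {s3.3}

Substituting into w2 glues patterns; closure does the rest.
stage w1: inputs (s1, s2), connectivity {out.1, out.2} {out.3, s1.3, s2.3} {s1.1, s2.2} {s1.2} {s2.1}, out.j its boundary
stage w2: inputs (s1, s2, s3), connectivity {out.1} {out.2} {out.3} {s1.1, s2.2} {s1.2} {s1.3, s2.3, s3.1} {s2.1} {s3.2} {s3.3}, out.j its boundary


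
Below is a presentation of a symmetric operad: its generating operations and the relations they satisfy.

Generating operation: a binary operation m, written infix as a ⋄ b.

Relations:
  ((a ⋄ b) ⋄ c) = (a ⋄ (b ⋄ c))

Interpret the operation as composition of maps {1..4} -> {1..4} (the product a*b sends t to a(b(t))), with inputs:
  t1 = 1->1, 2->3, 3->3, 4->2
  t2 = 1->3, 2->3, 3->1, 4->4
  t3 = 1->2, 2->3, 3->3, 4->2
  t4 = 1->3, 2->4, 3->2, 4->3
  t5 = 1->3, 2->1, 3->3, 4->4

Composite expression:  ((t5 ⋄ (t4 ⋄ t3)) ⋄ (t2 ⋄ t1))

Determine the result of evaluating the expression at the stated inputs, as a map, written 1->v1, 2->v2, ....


1->1, 2->4, 3->4, 4->1


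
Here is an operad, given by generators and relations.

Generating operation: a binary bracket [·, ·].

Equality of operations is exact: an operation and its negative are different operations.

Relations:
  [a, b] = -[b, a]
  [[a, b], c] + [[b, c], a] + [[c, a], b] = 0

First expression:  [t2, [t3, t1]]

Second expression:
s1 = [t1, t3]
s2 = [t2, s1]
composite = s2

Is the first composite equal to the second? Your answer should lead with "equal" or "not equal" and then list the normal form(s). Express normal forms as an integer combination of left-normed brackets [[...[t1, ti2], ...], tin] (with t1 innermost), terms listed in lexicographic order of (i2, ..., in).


Normal form of the first expression: [[t1, t3], t2]
Normal form of the second expression: -[[t1, t3], t2]
The normal forms differ: not equal.

not equal; first: [[t1, t3], t2]; second: -[[t1, t3], t2]


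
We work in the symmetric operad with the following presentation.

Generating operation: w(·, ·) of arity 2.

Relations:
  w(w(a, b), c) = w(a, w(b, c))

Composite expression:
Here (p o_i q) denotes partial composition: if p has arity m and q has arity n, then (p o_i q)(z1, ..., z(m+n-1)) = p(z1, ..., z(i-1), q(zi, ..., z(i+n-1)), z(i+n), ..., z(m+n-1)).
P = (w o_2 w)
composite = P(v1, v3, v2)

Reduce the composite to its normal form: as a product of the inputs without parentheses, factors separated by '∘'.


Key point: w is associative — brackets drop, the v-order remains.
w(v3, v2) collapses to v3 ∘ v2
w(v1, w(v3, v2)) collapses to v1 ∘ v3 ∘ v2

v1 ∘ v3 ∘ v2


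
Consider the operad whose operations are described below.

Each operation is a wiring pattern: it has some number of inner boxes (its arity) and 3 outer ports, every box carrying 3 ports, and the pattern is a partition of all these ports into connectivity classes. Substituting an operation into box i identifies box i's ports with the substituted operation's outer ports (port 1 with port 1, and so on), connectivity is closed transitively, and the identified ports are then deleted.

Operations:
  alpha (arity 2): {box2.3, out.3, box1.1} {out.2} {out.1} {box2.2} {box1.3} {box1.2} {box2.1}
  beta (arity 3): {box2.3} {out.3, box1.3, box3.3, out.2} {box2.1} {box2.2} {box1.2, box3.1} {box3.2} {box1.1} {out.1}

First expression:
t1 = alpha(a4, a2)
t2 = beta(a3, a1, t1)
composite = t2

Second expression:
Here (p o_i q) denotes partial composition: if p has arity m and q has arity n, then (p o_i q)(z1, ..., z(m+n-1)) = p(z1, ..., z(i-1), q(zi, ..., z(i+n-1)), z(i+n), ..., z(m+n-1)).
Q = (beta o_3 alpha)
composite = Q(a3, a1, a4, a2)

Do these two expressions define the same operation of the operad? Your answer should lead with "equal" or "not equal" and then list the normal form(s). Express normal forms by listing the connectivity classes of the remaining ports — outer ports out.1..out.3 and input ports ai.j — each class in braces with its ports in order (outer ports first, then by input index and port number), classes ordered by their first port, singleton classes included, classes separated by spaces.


equal: each reduces to {out.1} {out.2, out.3, a2.3, a3.3, a4.1} {a1.1} {a1.2} {a1.3} {a2.1} {a2.2} {a3.1} {a3.2} {a4.2} {a4.3}


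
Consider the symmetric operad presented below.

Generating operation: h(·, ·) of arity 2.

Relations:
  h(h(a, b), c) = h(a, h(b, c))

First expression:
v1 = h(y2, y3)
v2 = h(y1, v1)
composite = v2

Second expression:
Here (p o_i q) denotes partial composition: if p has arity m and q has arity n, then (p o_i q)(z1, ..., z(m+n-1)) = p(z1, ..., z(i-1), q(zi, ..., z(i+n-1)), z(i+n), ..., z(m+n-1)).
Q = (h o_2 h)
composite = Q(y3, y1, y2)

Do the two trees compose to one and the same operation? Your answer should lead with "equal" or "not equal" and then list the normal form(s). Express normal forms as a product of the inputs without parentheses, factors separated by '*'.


In normal form, the first expression is y1 * y2 * y3
In normal form, the second expression is y3 * y1 * y2
Distinct normal forms: not equal.

not equal; first: y1 * y2 * y3; second: y3 * y1 * y2


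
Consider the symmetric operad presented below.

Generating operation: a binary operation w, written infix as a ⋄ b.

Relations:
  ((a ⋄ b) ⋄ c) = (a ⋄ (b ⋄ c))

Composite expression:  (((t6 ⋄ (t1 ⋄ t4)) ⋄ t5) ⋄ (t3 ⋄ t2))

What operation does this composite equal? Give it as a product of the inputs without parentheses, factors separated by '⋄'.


t6 ⋄ t1 ⋄ t4 ⋄ t5 ⋄ t3 ⋄ t2

The w-tree's shape is irrelevant; the t-reading-order decides.
(t1 ⋄ t4) linearizes to t1 ⋄ t4
(t6 ⋄ (t1 ⋄ t4)) linearizes to t6 ⋄ t1 ⋄ t4
((t6 ⋄ (t1 ⋄ t4)) ⋄ t5) linearizes to t6 ⋄ t1 ⋄ t4 ⋄ t5
(t3 ⋄ t2) linearizes to t3 ⋄ t2
(((t6 ⋄ (t1 ⋄ t4)) ⋄ t5) ⋄ (t3 ⋄ t2)) linearizes to t6 ⋄ t1 ⋄ t4 ⋄ t5 ⋄ t3 ⋄ t2


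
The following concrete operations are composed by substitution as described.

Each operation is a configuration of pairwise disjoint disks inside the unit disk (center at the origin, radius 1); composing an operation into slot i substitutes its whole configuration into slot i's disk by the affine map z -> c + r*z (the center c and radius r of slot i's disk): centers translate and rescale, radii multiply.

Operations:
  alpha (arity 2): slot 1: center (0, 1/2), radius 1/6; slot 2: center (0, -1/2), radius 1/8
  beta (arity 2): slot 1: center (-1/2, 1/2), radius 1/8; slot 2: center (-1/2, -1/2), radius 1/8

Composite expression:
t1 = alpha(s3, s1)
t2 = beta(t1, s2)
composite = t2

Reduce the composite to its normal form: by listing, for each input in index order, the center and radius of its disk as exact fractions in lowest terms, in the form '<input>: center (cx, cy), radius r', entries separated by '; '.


s1: center (-1/2, 7/16), radius 1/64; s2: center (-1/2, -1/2), radius 1/8; s3: center (-1/2, 9/16), radius 1/48


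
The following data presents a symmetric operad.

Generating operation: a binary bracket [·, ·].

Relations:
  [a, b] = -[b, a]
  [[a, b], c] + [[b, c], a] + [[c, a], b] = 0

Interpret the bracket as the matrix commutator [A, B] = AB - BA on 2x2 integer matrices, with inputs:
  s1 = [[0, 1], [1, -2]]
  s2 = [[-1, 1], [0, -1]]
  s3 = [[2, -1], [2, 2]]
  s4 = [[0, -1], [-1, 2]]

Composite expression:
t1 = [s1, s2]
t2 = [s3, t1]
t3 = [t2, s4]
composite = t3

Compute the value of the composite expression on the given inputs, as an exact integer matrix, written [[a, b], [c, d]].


[[-2, 4], [0, 2]]

[s1, s2] = [[-1, 2], [0, 1]]
[s3, [s1, s2]] = [[-4, -2], [-4, 4]]
[[s3, [s1, s2]], s4] = [[-2, 4], [0, 2]]


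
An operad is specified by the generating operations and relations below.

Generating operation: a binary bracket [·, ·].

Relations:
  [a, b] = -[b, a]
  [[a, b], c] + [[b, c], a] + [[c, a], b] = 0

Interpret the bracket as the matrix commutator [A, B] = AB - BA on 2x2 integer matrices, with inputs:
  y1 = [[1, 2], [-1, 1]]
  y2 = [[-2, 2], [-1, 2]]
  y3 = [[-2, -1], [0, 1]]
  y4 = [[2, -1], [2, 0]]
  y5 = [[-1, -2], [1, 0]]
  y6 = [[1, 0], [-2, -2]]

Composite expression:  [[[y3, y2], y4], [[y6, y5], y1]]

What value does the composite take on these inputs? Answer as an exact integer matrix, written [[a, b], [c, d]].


[[-304, 448], [-528, 304]]

[y3, y2] = [[1, -10], [-3, -1]]
[[y3, y2], y4] = [[-23, 18], [-10, 23]]
[y6, y5] = [[-4, -6], [-1, 4]]
[[y6, y5], y1] = [[8, -16], [-8, -8]]
[[[y3, y2], y4], [[y6, y5], y1]] = [[-304, 448], [-528, 304]]


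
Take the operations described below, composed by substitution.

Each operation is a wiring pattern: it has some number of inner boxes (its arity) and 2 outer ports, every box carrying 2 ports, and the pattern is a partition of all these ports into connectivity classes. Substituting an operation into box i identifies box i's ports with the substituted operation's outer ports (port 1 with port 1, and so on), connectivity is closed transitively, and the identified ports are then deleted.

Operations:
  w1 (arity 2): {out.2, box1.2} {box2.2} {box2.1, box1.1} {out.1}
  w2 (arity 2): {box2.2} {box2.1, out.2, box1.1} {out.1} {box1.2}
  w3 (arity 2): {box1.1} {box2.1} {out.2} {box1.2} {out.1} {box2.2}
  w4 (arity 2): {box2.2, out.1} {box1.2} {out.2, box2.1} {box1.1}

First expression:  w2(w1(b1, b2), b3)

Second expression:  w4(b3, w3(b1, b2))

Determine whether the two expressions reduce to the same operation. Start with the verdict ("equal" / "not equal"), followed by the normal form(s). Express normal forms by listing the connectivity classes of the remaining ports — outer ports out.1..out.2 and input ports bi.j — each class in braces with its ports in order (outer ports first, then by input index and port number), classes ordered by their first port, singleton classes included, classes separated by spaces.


not equal; first: {out.1} {out.2, b3.1} {b1.1, b2.1} {b1.2} {b2.2} {b3.2}; second: {out.1} {out.2} {b1.1} {b1.2} {b2.1} {b2.2} {b3.1} {b3.2}

In normal form, the first expression is {out.1} {out.2, b3.1} {b1.1, b2.1} {b1.2} {b2.2} {b3.2}
In normal form, the second expression is {out.1} {out.2} {b1.1} {b1.2} {b2.1} {b2.2} {b3.1} {b3.2}
No match — not equal.


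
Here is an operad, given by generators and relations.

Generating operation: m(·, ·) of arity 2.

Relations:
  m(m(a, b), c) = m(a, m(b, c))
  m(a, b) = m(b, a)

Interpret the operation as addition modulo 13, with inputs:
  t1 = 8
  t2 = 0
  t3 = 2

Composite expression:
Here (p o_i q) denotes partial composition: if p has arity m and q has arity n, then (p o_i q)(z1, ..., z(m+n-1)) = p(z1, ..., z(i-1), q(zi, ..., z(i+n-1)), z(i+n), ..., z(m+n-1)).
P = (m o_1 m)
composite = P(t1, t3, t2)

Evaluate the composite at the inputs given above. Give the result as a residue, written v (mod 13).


10 (mod 13)

m(t1, t3) = 10
m(m(t1, t3), t2) = 10


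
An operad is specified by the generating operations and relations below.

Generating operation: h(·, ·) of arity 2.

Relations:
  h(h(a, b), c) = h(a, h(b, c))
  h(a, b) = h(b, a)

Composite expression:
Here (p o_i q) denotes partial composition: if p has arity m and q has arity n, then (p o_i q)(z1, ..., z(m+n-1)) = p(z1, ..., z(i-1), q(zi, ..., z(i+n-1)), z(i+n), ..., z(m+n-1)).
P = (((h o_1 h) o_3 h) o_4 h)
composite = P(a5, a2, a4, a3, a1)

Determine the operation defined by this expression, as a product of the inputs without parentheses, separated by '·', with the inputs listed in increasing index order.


With h associative and commutative, the a-input set is all that matters.
h(a5, a2) collapses to a5 · a2
h(a3, a1) collapses to a3 · a1
h(a4, h(a3, a1)) collapses to a4 · a3 · a1
h(h(a5, a2), h(a4, h(a3, a1))) collapses to a5 · a2 · a4 · a3 · a1
sorting the factors by input index: a1 · a2 · a3 · a4 · a5

a1 · a2 · a3 · a4 · a5


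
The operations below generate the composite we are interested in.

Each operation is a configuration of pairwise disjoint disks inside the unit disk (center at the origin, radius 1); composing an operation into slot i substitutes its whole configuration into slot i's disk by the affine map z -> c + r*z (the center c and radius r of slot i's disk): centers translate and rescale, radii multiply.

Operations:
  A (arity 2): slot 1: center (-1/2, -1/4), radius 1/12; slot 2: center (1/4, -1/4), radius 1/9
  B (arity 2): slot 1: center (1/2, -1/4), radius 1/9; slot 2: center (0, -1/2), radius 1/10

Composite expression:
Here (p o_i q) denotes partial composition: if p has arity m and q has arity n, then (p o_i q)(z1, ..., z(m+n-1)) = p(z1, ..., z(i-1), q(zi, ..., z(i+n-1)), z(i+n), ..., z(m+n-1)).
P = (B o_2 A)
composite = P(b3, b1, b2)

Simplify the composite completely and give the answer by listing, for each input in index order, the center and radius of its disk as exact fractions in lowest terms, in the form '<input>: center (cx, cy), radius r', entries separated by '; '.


b1: center (-1/20, -21/40), radius 1/120; b2: center (1/40, -21/40), radius 1/90; b3: center (1/2, -1/4), radius 1/9

Nesting under B composes maps z -> c + r*z down each b-path.
b3: after 1 affine step, its disk has center (1/2, -1/4), radius 1/9
b1: after 2 affine steps, its disk has center (-1/20, -21/40), radius 1/120
b2: after 2 affine steps, its disk has center (1/40, -21/40), radius 1/90


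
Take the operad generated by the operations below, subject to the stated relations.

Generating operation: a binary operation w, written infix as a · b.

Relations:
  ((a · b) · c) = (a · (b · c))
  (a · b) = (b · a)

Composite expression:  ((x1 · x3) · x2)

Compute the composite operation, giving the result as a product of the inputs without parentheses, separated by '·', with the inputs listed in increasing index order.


x1 · x2 · x3

Reordering under w is free, so list the x-inputs canonically.
(x1 · x3) collapses to x1 · x3
((x1 · x3) · x2) collapses to x1 · x3 · x2
commutativity sorts the factors: x1 · x2 · x3
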